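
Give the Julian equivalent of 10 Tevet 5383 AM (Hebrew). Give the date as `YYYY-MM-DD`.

1622-12-03

Both dates share Julian Day Number 2313830; in the Julian calendar that is 3 December 1622 CE.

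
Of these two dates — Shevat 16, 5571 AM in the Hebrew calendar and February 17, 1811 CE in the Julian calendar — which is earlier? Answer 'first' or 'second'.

Converting both to JDN: 2382554 vs 2382573; the smaller is the first.

first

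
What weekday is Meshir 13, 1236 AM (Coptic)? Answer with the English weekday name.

Wednesday

Equivalently 18 February 1520 Gregorian, JDN 2276276.
Since JDN mod 7 = 2 (0 = Monday), the day is Wednesday.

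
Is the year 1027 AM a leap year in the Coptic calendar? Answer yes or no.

1027 mod 4 = 3; in the Coptic calendar a year is leap when year mod 4 = 3, so it is a leap year.

yes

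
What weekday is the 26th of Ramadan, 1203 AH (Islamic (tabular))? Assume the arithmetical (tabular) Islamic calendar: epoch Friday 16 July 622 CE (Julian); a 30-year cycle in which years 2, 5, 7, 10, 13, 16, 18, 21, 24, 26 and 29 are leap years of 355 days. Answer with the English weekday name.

Equivalently 20 June 1789 Gregorian, JDN 2374650.
Since JDN mod 7 = 5 (0 = Monday), the day is Saturday.

Saturday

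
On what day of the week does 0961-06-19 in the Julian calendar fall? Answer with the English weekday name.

Wednesday

In the proleptic Gregorian calendar this is 24 June 961 (JDN 2072233).
JDN 2072233 mod 7 = 2, and JDN 0 was a Monday, so this is a Wednesday.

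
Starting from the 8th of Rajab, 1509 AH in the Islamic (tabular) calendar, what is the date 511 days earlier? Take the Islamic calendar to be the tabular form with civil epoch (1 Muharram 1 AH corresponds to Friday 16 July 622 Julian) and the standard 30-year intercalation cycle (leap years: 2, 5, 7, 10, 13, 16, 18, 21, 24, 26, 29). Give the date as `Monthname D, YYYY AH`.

Muharram 28, 1508 AH

Counting 511 days back from JDN 2483009 reaches JDN 2482498, which is Muharram 28, 1508 AH.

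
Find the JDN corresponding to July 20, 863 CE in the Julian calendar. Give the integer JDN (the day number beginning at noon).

In the proleptic Gregorian calendar the same day is 24 July 863.
JDN 2400001 is 17 November 1858 CE (Gregorian), MJD 0; the target day is −363532 days from there, so JDN = 2036469.

2036469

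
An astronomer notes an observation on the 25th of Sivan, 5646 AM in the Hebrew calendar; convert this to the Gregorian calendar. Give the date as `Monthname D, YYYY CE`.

Julian Day Number of the source date = 2410086.
Converting JDN 2410086 to the Gregorian calendar gives 28 June 1886 CE.

June 28, 1886 CE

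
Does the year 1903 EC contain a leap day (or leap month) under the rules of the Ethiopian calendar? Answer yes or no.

1903 mod 4 = 3; in the Ethiopian calendar a year is leap when year mod 4 = 3, so it is a leap year.

yes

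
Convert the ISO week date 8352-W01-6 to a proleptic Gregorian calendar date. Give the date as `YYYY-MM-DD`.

ISO week 1 of 8352 is the week containing the first Thursday of 8352.
Week 1, day 6 (Saturday) lands on 8352-01-05.

8352-01-05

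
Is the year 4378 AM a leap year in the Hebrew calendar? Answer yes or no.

yes

Hebrew year 4378 is year 8 of its 19-year Metonic cycle; leap years are at positions 3, 6, 8, 11, 14, 17, 19, so it is a leap year (13 months).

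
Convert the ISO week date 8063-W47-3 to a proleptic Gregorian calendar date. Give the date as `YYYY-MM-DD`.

8063-11-21

ISO week 1 of 8063 is the week containing the first Thursday of 8063.
Week 47, day 3 (Wednesday) lands on 8063-11-21.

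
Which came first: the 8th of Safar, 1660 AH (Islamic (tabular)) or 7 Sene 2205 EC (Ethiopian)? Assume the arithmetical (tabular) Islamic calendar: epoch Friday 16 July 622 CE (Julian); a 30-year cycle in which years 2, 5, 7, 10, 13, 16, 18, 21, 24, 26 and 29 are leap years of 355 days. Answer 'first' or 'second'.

second

Converting both to JDN: 2536371 vs 2529508; the smaller is the second.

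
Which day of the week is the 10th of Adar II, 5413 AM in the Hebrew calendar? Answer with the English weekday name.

This is JDN 2324874 (9 March 1653 Gregorian).
2324874 ≡ 6 (mod 7); counting from Monday = 0 gives Sunday.

Sunday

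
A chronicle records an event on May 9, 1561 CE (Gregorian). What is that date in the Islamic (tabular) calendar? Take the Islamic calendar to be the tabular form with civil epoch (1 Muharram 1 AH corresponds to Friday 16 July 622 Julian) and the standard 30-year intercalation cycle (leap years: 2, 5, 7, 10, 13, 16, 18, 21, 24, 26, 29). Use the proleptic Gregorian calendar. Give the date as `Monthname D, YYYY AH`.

Sha'ban 13, 968 AH

Julian Day Number of the source date = 2291332.
Converting JDN 2291332 to the tabular Islamic calendar gives 13 Sha'ban 968 AH.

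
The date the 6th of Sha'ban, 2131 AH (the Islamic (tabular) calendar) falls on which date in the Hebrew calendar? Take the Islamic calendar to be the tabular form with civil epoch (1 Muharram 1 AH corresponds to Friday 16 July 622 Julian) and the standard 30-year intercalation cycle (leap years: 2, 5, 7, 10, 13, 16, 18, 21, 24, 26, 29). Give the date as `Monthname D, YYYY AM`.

Both dates share Julian Day Number 2703453; in the Hebrew calendar that is 6 Elul 6449 AM.

Elul 6, 6449 AM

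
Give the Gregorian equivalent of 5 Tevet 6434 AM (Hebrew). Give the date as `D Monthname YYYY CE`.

Julian Day Number of the source date = 2697724.
Converting JDN 2697724 to the Gregorian calendar gives 6 January 2674 CE.

6 January 2674 CE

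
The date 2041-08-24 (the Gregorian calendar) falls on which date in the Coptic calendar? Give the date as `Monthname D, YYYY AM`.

Mesori 18, 1757 AM

Julian Day Number of the source date = 2466756.
Converting JDN 2466756 to the Coptic calendar gives 18 Mesori 1757 AM.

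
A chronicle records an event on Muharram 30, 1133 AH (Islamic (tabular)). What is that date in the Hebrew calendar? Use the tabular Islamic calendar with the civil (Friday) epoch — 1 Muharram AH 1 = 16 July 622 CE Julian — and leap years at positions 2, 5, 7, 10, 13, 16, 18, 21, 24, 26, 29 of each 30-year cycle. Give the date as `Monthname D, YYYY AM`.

Both dates share Julian Day Number 2349612; in the Hebrew calendar that is 1 Kislev 5481 AM.

Kislev 1, 5481 AM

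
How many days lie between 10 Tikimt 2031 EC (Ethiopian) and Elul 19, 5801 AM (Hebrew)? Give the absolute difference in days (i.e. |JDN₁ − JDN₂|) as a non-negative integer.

1061

JDN of the first date = 2465717.
JDN of the second date = 2466778.
|2466778 − 2465717| = 1061.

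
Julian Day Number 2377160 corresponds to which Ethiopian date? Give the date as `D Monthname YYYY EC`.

JDN 2377160 is 4 May 1796 in the Gregorian calendar.
In the Ethiopian calendar that day is 28 Miyazya 1788 EC.

28 Miyazya 1788 EC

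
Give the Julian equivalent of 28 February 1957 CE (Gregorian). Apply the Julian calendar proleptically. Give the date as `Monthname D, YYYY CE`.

February 15, 1957 CE

For dates in this range the Gregorian date is 13 days ahead of the Julian.
28 February 1957 Gregorian − 13 days → 15 February 1957 Julian.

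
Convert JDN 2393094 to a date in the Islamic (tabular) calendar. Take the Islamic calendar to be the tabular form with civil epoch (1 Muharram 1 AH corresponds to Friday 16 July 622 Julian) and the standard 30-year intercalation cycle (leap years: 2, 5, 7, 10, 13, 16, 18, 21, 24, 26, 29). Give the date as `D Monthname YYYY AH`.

13 Shawwal 1255 AH

The Gregorian equivalent of JDN 2393094 is 20 December 1839.
In the tabular Islamic calendar that day is 13 Shawwal 1255 AH.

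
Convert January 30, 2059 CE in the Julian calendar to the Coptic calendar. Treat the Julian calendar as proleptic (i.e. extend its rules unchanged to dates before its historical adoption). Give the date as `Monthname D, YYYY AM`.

The source date corresponds to 12 February 2059 in the Gregorian calendar (JDN 2473137).
That day falls on 5 Meshir 1775 AM in the Coptic calendar.

Meshir 5, 1775 AM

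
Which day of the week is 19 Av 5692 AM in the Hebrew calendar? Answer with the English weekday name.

Sunday

Equivalently 21 August 1932 Gregorian, JDN 2426941.
JDN 2426941 mod 7 = 6, and JDN 0 was a Monday, so this is a Sunday.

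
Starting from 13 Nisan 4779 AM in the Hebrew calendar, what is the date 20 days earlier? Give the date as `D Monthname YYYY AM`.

22 Adar 4779 AM

The starting date is JDN 2093328; 2093328 − 20 = 2093308.
JDN 2093308 corresponds to 22 Adar 4779 AM.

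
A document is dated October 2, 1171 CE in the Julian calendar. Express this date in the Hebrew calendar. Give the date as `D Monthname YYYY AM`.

The source date corresponds to 9 October 1171 in the proleptic Gregorian calendar (JDN 2149040).
That day falls on 1 Cheshvan 4932 AM in the Hebrew calendar.

1 Cheshvan 4932 AM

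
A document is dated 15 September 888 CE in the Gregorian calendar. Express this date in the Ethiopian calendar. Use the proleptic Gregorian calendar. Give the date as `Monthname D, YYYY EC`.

Julian Day Number of the source date = 2045654.
Converting JDN 2045654 to the Ethiopian calendar gives 14 Meskerem 881 EC.

Meskerem 14, 881 EC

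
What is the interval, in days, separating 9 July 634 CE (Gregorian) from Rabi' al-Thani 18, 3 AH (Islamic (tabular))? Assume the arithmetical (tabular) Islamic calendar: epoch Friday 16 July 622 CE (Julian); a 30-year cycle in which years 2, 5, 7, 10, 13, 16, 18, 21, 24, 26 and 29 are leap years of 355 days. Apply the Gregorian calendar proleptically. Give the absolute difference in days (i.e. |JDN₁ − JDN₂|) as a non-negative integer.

JDN of the first date = 1952813.
JDN of the second date = 1949255.
|1949255 − 1952813| = 3558.

3558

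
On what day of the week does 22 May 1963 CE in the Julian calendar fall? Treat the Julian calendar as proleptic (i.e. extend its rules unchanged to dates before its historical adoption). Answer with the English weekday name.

Equivalently 4 June 1963 Gregorian, JDN 2438185.
JDN 2438185 mod 7 = 1, and JDN 0 was a Monday, so this is a Tuesday.

Tuesday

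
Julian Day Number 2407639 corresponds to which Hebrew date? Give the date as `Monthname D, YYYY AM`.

Tishrei 29, 5640 AM

JDN 2407639 is 16 October 1879 in the Gregorian calendar.
In the Hebrew calendar that day is Tishrei 29, 5640 AM.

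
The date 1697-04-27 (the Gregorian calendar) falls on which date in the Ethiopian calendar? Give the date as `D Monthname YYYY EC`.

Both dates share Julian Day Number 2340994; in the Ethiopian calendar that is 22 Miyazya 1689 EC.

22 Miyazya 1689 EC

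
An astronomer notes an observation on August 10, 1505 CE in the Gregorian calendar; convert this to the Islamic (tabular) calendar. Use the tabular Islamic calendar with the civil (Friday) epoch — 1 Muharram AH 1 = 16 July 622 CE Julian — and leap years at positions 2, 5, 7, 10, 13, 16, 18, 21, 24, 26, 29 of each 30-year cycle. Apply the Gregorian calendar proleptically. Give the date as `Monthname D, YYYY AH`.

Julian Day Number of the source date = 2270971.
Converting JDN 2270971 to the tabular Islamic calendar gives 28 Safar 911 AH.

Safar 28, 911 AH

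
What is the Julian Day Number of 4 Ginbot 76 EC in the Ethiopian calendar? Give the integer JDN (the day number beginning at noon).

Equivalently 27 April 84 (proleptic Gregorian).
JDN 2400001 is 17 November 1858 CE (Gregorian), MJD 0; the target day is −648143 days from there, so JDN = 1751858.

1751858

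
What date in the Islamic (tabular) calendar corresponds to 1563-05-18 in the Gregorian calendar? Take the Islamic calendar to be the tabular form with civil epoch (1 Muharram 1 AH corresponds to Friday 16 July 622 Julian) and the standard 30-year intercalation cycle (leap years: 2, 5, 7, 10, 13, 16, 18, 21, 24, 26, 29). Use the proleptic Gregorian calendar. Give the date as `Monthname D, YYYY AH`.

Ramadan 15, 970 AH

Julian Day Number of the source date = 2292071.
Converting JDN 2292071 to the tabular Islamic calendar gives 15 Ramadan 970 AH.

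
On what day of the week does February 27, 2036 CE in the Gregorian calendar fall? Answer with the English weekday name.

JDN 2464751 mod 7 = 2, and JDN 0 was a Monday, so this is a Wednesday.

Wednesday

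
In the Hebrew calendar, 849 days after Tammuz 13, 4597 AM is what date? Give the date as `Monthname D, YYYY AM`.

Counting 849 days forward from JDN 2026943 reaches JDN 2027792, which is Cheshvan 5, 4600 AM.

Cheshvan 5, 4600 AM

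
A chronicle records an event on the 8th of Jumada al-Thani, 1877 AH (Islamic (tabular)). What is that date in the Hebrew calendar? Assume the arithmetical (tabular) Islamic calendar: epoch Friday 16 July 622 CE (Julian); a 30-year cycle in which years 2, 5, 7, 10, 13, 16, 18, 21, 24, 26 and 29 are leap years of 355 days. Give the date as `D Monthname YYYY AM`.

Both dates share Julian Day Number 2613387; in the Hebrew calendar that is 8 Shevat 6203 AM.

8 Shevat 6203 AM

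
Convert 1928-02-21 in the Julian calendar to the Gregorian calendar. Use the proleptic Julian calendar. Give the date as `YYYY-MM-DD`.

For dates in this range the Gregorian date is 13 days ahead of the Julian.
21 February 1928 Julian + 13 days → 5 March 1928 Gregorian.

1928-03-05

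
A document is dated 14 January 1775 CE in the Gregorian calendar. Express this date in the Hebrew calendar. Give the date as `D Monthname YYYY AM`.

13 Shevat 5535 AM

Julian Day Number of the source date = 2369379.
Converting JDN 2369379 to the Hebrew calendar gives 13 Shevat 5535 AM.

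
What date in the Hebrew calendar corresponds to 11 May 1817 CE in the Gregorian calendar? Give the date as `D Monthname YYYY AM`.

25 Iyar 5577 AM

Julian Day Number of the source date = 2384836.
Converting JDN 2384836 to the Hebrew calendar gives 25 Iyar 5577 AM.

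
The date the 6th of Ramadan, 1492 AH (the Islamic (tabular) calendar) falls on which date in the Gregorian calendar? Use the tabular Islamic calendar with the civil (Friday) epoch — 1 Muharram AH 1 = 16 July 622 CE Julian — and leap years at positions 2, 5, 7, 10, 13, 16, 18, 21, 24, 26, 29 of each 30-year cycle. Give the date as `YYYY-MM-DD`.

Julian Day Number of the source date = 2477042.
Converting JDN 2477042 to the Gregorian calendar gives 22 October 2069 CE.

2069-10-22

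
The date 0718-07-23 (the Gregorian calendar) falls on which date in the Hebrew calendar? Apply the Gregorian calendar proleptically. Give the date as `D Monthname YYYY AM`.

16 Av 4478 AM

Julian Day Number of the source date = 1983507.
Converting JDN 1983507 to the Hebrew calendar gives 16 Av 4478 AM.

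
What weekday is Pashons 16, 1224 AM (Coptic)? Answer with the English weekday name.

This is JDN 2271986 (21 May 1508 Gregorian).
2271986 ≡ 3 (mod 7); counting from Monday = 0 gives Thursday.

Thursday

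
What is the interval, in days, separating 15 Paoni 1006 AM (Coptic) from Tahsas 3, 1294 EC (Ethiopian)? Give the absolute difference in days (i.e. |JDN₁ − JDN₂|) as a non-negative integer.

JDN of the first date = 2192390.
JDN of the second date = 2196581.
|2196581 − 2192390| = 4191.

4191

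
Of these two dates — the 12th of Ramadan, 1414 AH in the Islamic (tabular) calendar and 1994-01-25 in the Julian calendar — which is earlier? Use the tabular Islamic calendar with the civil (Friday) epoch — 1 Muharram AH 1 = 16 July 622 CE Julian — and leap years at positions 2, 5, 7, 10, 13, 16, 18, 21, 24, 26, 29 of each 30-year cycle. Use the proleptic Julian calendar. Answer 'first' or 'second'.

The two dates have Julian Day Numbers 2449407 and 2449391 respectively.
Since 2449391 < 2449407, the second date comes first.

second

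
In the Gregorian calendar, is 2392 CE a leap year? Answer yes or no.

yes

2392 is divisible by 4 and not by 100, so it is a leap year.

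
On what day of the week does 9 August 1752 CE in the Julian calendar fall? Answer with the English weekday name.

Sunday

This is JDN 2361197 (20 August 1752 Gregorian).
2361197 ≡ 6 (mod 7); counting from Monday = 0 gives Sunday.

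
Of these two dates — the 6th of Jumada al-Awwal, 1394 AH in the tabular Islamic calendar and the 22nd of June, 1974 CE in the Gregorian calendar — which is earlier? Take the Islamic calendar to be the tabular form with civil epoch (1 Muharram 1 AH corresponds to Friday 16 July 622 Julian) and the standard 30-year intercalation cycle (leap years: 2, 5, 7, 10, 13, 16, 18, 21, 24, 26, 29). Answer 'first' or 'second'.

first

The two dates have Julian Day Numbers 2442196 and 2442221 respectively.
Since 2442196 < 2442221, the first date comes first.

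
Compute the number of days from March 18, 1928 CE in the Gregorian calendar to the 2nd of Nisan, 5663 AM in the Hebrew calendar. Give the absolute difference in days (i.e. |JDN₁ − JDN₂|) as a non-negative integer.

9120

JDN of the first date = 2425324.
JDN of the second date = 2416204.
|2416204 − 2425324| = 9120.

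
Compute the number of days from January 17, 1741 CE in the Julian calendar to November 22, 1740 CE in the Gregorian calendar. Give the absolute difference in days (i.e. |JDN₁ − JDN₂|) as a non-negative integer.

First date → JDN 2356975; second date → JDN 2356908.
The interval is |2356975 − 2356908| = 67 days.

67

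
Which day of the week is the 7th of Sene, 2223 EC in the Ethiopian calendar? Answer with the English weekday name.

Thursday

In the Gregorian calendar this is 16 June 2231 (JDN 2536082).
Since JDN mod 7 = 3 (0 = Monday), the day is Thursday.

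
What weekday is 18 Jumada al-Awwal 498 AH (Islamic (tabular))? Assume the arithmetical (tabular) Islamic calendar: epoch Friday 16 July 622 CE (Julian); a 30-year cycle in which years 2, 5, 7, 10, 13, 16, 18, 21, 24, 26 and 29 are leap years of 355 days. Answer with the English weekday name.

Sunday

This is JDN 2124695 (12 February 1105 Gregorian).
JDN 2124695 mod 7 = 6, and JDN 0 was a Monday, so this is a Sunday.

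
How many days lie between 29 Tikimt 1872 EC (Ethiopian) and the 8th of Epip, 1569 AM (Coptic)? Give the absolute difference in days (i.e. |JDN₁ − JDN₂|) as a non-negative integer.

First date → JDN 2407662; second date → JDN 2398049.
The interval is |2407662 − 2398049| = 9613 days.

9613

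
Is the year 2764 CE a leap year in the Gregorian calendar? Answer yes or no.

2764 is divisible by 4 and not by 100, so it is a leap year.

yes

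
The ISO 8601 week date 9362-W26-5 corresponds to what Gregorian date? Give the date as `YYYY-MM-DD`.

9362-07-02

ISO week 1 of 9362 is the week containing the first Thursday of 9362.
Week 26, day 5 (Friday) lands on 9362-07-02.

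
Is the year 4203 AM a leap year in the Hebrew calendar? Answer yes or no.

no

Hebrew year 4203 is year 4 of its 19-year Metonic cycle; leap years are at positions 3, 6, 8, 11, 14, 17, 19, so it is a common year (12 months).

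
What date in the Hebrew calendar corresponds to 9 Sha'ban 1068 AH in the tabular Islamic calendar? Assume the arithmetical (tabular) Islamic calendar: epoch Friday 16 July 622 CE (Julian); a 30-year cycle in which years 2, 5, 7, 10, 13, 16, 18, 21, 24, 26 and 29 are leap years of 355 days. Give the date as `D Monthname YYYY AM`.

Julian Day Number of the source date = 2326764.
Converting JDN 2326764 to the Hebrew calendar gives 9 Iyar 5418 AM.

9 Iyar 5418 AM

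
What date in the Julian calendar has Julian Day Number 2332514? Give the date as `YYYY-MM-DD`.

1674-01-28

JDN 2332514 is 7 February 1674 in the Gregorian calendar.
In the Julian calendar that day is 1674-01-28.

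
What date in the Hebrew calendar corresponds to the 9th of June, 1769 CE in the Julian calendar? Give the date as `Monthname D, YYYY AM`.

Sivan 15, 5529 AM

Julian Day Number of the source date = 2367345.
Converting JDN 2367345 to the Hebrew calendar gives 15 Sivan 5529 AM.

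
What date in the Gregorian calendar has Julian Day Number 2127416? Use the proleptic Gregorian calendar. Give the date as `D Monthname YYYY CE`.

26 July 1112 CE

Counting from JDN 2299161 = 15 Oct 1582 gives an offset of -171745 days.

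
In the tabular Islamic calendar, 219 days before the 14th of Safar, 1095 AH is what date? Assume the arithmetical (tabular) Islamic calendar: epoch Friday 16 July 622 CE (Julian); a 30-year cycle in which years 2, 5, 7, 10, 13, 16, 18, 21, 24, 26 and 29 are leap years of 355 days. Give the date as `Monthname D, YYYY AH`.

The starting date is JDN 2336160; 2336160 − 219 = 2335941.
JDN 2335941 corresponds to Rajab 2, 1094 AH.

Rajab 2, 1094 AH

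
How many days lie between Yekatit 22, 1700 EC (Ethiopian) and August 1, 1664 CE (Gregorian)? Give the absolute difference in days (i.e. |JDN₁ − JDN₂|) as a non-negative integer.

15915

First date → JDN 2344952; second date → JDN 2329037.
The interval is |2344952 − 2329037| = 15915 days.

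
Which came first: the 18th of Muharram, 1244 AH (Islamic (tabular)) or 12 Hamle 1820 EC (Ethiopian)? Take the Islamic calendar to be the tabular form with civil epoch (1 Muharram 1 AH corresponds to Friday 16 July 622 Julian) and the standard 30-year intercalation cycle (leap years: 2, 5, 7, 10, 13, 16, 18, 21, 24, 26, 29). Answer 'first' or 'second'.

The two dates have Julian Day Numbers 2388935 and 2388922 respectively.
Since 2388922 < 2388935, the second date comes first.

second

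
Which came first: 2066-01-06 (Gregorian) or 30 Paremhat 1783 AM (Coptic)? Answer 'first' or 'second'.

The two dates have Julian Day Numbers 2475657 and 2476114 respectively.
Since 2475657 < 2476114, the first date comes first.

first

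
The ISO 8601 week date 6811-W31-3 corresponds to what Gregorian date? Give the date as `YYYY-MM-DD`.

6811-08-03

ISO week 1 of 6811 is the week containing the first Thursday of 6811.
Week 31, day 3 (Wednesday) lands on 6811-08-03.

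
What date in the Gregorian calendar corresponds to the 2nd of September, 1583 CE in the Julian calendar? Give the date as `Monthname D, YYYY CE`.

At this point the Julian calendar is 10 days behind the Gregorian.
2 September 1583 Julian + 10 days → 12 September 1583 Gregorian.

September 12, 1583 CE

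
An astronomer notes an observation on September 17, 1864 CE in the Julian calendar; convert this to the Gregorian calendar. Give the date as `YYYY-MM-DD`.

For dates in this range the Gregorian date is 12 days ahead of the Julian.
17 September 1864 Julian + 12 days → 29 September 1864 Gregorian.

1864-09-29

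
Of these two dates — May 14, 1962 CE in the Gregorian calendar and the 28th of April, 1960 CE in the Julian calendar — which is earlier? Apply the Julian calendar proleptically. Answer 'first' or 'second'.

second

First date → JDN 2437799; second date → JDN 2437066.
JDN 2437066 < JDN 2437799, so the second date is earlier.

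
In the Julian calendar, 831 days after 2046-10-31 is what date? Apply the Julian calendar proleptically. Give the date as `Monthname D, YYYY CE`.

Counting 831 days forward from JDN 2468663 reaches JDN 2469494, which is February 8, 2049 CE.

February 8, 2049 CE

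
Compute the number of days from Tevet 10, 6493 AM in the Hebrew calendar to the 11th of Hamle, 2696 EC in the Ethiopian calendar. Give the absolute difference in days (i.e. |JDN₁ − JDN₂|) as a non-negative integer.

JDN of the first date = 2719256.
JDN of the second date = 2708880.
|2708880 − 2719256| = 10376.

10376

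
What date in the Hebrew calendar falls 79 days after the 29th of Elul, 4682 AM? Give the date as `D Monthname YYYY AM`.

The starting date is JDN 2058086; 2058086 + 79 = 2058165.
JDN 2058165 corresponds to 20 Kislev 4683 AM.

20 Kislev 4683 AM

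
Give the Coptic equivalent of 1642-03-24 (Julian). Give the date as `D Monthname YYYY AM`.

The source date corresponds to 3 April 1642 in the Gregorian calendar (JDN 2320881).
That day falls on 28 Paremhat 1358 AM in the Coptic calendar.

28 Paremhat 1358 AM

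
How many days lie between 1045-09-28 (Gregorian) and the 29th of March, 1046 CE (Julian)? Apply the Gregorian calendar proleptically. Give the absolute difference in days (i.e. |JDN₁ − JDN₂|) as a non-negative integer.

First date → JDN 2103009; second date → JDN 2103197.
The interval is |2103009 − 2103197| = 188 days.

188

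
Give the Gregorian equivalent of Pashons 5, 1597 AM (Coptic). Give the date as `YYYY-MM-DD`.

Julian Day Number of the source date = 2408213.
Converting JDN 2408213 to the Gregorian calendar gives 12 May 1881 CE.

1881-05-12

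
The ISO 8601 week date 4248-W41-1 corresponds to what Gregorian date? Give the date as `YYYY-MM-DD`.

ISO week 1 of 4248 is the week containing the first Thursday of 4248.
Week 41, day 1 (Monday) lands on 4248-10-09.

4248-10-09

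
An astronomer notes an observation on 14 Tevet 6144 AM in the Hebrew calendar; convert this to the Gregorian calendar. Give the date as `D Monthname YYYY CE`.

Julian Day Number of the source date = 2591806.
Converting JDN 2591806 to the Gregorian calendar gives 9 January 2384 CE.

9 January 2384 CE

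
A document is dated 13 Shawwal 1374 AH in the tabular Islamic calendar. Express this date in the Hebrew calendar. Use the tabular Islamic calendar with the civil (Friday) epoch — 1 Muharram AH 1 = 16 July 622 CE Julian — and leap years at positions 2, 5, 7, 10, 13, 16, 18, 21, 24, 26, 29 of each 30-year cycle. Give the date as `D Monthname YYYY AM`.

Both dates share Julian Day Number 2435263; in the Hebrew calendar that is 14 Sivan 5715 AM.

14 Sivan 5715 AM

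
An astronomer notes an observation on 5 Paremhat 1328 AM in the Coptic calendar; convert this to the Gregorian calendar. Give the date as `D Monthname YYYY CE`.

Both dates share Julian Day Number 2309901; in the Gregorian calendar that is 11 March 1612 CE.

11 March 1612 CE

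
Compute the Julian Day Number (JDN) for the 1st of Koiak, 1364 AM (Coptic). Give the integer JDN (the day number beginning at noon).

In the Gregorian calendar the same day is 8 December 1647.
JDN 2299161 is 15 October 1582 CE (Gregorian); the target day is +23795 days from there, so JDN = 2322956.

2322956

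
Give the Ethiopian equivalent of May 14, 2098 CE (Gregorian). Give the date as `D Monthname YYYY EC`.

Both dates share Julian Day Number 2487473; in the Ethiopian calendar that is 6 Ginbot 2090 EC.

6 Ginbot 2090 EC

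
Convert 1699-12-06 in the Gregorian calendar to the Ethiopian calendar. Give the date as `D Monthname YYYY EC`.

29 Hidar 1692 EC

Both dates share Julian Day Number 2341947; in the Ethiopian calendar that is 29 Hidar 1692 EC.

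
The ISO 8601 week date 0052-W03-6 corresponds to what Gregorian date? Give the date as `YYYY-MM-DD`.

0052-01-20

ISO week 1 of 52 is the week containing the first Thursday of 52.
Week 3, day 6 (Saturday) lands on 0052-01-20.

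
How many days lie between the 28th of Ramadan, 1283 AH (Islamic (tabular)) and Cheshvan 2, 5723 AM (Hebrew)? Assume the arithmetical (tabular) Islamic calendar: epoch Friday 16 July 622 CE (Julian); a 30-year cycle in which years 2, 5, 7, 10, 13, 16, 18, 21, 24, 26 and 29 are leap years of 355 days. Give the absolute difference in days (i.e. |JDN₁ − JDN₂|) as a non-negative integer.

34967

JDN of the first date = 2403001.
JDN of the second date = 2437968.
|2437968 − 2403001| = 34967.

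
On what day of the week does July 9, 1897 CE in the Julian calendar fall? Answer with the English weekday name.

This is JDN 2414127 (21 July 1897 Gregorian).
2414127 ≡ 2 (mod 7); counting from Monday = 0 gives Wednesday.

Wednesday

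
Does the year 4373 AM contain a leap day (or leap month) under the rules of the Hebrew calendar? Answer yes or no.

Hebrew year 4373 is year 3 of its 19-year Metonic cycle; leap years are at positions 3, 6, 8, 11, 14, 17, 19, so it is a leap year (13 months).

yes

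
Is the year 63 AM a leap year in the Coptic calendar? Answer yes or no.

yes

63 mod 4 = 3; in the Coptic calendar a year is leap when year mod 4 = 3, so it is a leap year.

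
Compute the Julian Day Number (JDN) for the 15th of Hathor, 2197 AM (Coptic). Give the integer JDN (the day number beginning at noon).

2627193

Equivalently 27 November 2480 (Gregorian).
JDN 2400001 is 17 November 1858 CE (Gregorian), MJD 0; the target day is +227192 days from there, so JDN = 2627193.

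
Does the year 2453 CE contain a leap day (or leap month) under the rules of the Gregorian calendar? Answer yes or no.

no

2453 is not divisible by 4, so it is a common year.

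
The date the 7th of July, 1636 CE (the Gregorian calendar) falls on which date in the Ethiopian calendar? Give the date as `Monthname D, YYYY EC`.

Julian Day Number of the source date = 2318785.
Converting JDN 2318785 to the Ethiopian calendar gives 3 Hamle 1628 EC.

Hamle 3, 1628 EC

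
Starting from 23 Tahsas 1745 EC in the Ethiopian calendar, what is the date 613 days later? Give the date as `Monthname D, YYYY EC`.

Pagume 1, 1746 EC

The starting date is JDN 2361329; 2361329 + 613 = 2361942.
JDN 2361942 corresponds to Pagume 1, 1746 EC.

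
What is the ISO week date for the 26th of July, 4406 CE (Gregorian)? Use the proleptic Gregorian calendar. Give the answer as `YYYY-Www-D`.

The weekday is Wednesday (ISO weekday 3).
That Wednesday belongs to ISO week 30 of ISO year 4406.

4406-W30-3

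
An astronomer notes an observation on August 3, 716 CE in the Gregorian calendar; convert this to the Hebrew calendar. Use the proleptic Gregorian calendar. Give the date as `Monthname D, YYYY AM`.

Av 7, 4476 AM

Julian Day Number of the source date = 1982788.
Converting JDN 1982788 to the Hebrew calendar gives 7 Av 4476 AM.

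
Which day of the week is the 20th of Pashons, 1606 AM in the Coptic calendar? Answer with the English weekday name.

Tuesday

This is JDN 2411515 (27 May 1890 Gregorian).
Since JDN mod 7 = 1 (0 = Monday), the day is Tuesday.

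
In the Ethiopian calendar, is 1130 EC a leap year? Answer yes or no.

no

1130 mod 4 = 2; in the Ethiopian calendar a year is leap when year mod 4 = 3, so it is a common year.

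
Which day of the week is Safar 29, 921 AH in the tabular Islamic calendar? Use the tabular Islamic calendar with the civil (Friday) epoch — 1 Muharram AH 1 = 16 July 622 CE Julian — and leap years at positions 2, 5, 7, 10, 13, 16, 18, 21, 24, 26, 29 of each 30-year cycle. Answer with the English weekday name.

Saturday

Equivalently 24 April 1515 Gregorian, JDN 2274515.
JDN 2274515 mod 7 = 5, and JDN 0 was a Monday, so this is a Saturday.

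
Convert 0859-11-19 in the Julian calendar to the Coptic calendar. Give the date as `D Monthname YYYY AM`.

Julian Day Number of the source date = 2035130.
Converting JDN 2035130 to the Coptic calendar gives 22 Hathor 576 AM.

22 Hathor 576 AM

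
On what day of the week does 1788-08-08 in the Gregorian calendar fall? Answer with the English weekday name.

Since JDN mod 7 = 4 (0 = Monday), the day is Friday.

Friday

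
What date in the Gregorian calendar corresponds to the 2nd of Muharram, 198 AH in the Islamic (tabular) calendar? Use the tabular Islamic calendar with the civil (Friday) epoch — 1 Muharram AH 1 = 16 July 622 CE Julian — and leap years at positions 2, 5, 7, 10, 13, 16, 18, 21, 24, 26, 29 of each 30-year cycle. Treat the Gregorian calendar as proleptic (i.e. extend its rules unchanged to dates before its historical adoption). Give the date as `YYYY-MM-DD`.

Julian Day Number of the source date = 2018251.
Converting JDN 2018251 to the Gregorian calendar gives 6 September 813 CE.

0813-09-06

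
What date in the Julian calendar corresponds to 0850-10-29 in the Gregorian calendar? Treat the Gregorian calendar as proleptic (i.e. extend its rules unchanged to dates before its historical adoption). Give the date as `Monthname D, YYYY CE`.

At this point the Julian calendar is 4 days behind the Gregorian.
29 October 850 Gregorian − 4 days → 25 October 850 Julian.

October 25, 850 CE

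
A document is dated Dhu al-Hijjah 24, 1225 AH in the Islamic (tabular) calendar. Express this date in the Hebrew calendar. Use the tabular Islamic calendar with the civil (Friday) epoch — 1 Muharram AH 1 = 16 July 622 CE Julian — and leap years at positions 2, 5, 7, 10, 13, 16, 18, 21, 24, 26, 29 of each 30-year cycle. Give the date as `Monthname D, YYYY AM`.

Both dates share Julian Day Number 2382533; in the Hebrew calendar that is 24 Tevet 5571 AM.

Tevet 24, 5571 AM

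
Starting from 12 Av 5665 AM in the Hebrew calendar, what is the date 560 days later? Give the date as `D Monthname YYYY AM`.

Counting 560 days forward from JDN 2417071 reaches JDN 2417631, which is 10 Adar 5667 AM.

10 Adar 5667 AM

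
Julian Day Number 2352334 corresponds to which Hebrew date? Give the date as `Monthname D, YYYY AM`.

Sivan 7, 5488 AM

The Gregorian equivalent of JDN 2352334 is 15 May 1728.
In the Hebrew calendar that day is Sivan 7, 5488 AM.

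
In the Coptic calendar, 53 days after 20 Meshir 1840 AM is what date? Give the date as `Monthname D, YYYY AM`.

The starting date is JDN 2496894; 2496894 + 53 = 2496947.
JDN 2496947 corresponds to Parmouti 13, 1840 AM.

Parmouti 13, 1840 AM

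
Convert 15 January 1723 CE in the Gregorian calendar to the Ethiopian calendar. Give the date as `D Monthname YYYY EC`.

9 Tir 1715 EC

Both dates share Julian Day Number 2350387; in the Ethiopian calendar that is 9 Tir 1715 EC.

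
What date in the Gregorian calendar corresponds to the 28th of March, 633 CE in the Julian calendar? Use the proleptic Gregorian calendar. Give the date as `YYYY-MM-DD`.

At this point the Julian calendar is 3 days behind the Gregorian.
28 March 633 Julian + 3 days → 31 March 633 Gregorian.

0633-03-31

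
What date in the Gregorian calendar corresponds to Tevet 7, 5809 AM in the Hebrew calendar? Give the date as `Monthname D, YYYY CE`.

December 12, 2048 CE

Both dates share Julian Day Number 2469423; in the Gregorian calendar that is 12 December 2048 CE.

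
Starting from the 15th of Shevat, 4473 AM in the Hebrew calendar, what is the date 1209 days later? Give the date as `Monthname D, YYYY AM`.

Iyar 13, 4476 AM

Counting 1209 days forward from JDN 1981497 reaches JDN 1982706, which is Iyar 13, 4476 AM.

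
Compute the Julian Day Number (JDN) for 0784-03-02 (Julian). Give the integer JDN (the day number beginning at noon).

2007475

Equivalently 6 March 784 (proleptic Gregorian).
JDN 2451545 is 1 January 2000 CE (Gregorian); the target day is −444070 days from there, so JDN = 2007475.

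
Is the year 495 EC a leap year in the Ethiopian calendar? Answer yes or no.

yes

495 mod 4 = 3; in the Ethiopian calendar a year is leap when year mod 4 = 3, so it is a leap year.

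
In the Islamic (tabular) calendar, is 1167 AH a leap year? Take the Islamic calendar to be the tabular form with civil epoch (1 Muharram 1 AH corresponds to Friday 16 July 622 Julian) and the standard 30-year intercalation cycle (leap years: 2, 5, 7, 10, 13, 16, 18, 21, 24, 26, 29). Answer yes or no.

Year 1167 AH is year 27 of its 30-year cycle; leap positions are 2, 5, 7, 10, 13, 16, 18, 21, 24, 26, 29, so it is a common year (354 days).

no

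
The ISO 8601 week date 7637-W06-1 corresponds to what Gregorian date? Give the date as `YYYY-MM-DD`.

ISO week 1 of 7637 is the week containing the first Thursday of 7637.
Week 6, day 1 (Monday) lands on 7637-02-02.

7637-02-02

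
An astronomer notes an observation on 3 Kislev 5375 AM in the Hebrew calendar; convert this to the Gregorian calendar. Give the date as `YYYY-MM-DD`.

Both dates share Julian Day Number 2310870; in the Gregorian calendar that is 5 November 1614 CE.

1614-11-05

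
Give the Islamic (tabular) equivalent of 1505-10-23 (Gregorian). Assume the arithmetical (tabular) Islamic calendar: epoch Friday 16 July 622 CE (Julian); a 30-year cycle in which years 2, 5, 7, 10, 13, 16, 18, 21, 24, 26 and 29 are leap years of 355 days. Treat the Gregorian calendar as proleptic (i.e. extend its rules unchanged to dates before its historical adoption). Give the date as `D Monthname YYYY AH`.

Both dates share Julian Day Number 2271045; in the tabular Islamic calendar that is 14 Jumada al-Awwal 911 AH.

14 Jumada al-Awwal 911 AH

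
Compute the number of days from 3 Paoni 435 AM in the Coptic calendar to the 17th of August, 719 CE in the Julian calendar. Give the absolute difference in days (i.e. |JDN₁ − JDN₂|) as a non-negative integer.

81

JDN of the first date = 1983820.
JDN of the second date = 1983901.
|1983901 − 1983820| = 81.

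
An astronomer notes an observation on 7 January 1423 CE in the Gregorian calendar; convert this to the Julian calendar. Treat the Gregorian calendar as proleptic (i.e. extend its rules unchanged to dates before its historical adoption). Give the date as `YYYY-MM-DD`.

1422-12-29

The Julian–Gregorian offset here is 9 days (Julian trailing).
7 January 1423 Gregorian − 9 days → 29 December 1422 Julian.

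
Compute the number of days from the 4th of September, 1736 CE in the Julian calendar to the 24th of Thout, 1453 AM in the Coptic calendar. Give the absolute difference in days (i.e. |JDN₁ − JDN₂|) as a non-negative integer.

17

JDN of the first date = 2355379.
JDN of the second date = 2355396.
|2355396 − 2355379| = 17.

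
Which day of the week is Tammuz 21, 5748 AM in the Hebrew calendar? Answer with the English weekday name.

Wednesday

Equivalently 6 July 1988 Gregorian, JDN 2447349.
Since JDN mod 7 = 2 (0 = Monday), the day is Wednesday.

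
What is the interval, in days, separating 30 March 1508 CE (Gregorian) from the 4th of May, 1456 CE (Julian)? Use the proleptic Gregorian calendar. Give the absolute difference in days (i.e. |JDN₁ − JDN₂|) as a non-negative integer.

JDN of the first date = 2271934.
JDN of the second date = 2252986.
|2252986 − 2271934| = 18948.

18948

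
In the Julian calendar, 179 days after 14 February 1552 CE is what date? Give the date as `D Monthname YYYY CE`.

JDN of 14 February 1552 CE = 2287970.
2287970 + 179 = 2288149.
JDN 2288149 in the Julian calendar is 11 August 1552 CE.

11 August 1552 CE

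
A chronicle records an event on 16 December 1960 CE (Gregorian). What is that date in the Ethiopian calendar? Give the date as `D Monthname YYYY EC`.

Both dates share Julian Day Number 2437285; in the Ethiopian calendar that is 7 Tahsas 1953 EC.

7 Tahsas 1953 EC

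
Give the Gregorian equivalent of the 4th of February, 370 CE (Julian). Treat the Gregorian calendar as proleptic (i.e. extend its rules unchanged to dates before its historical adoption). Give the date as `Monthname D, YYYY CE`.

For dates in this range the Gregorian date is 1 day ahead of the Julian.
4 February 370 Julian + 1 day → 5 February 370 Gregorian.

February 5, 370 CE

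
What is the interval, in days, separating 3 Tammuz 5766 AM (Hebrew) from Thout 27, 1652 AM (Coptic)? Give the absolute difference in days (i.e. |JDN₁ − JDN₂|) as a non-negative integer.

First date → JDN 2453916; second date → JDN 2428084.
The interval is |2453916 − 2428084| = 25832 days.

25832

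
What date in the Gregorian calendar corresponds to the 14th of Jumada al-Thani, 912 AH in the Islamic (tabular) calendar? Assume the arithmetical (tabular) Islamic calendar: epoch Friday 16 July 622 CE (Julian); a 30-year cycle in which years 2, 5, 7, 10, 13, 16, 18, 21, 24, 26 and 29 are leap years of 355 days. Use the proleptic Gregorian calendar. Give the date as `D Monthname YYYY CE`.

Julian Day Number of the source date = 2271429.
Converting JDN 2271429 to the Gregorian calendar gives 11 November 1506 CE.

11 November 1506 CE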